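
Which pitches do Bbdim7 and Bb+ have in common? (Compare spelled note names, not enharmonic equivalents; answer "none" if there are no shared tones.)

Bb

Bbdim7: Bb Db Fb Abb
Bb+: Bb D F#
Common to both → Bb.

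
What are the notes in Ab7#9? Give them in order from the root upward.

Ab C Eb Gb B

Ab7#9: dominant seventh sharp nine on Ab.
- root: Ab
- major 3rd: C
- perfect 5th: Eb
- minor 7th: Gb
- augmented 9th: B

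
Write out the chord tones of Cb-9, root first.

Cb – Ebb – Gb – Bbb – Db

Root Cb, quality minor ninth:
- root: Cb
- minor 3rd: Ebb
- perfect 5th: Gb
- minor 7th: Bbb
- major 9th: Db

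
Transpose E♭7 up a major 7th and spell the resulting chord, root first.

D – F# – A – C

Eb up a major 7th → D. New chord: D dominant seventh.
Root: D
Major 3rd (3rd): F#
Perfect 5th (5th): A
Minor 7th (7th): C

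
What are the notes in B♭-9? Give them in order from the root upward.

Bb, Db, F, Ab, C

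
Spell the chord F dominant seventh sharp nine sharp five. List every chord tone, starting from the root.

F  A  C-sharp  E-flat  G-sharp

F dominant seventh sharp nine sharp five: dominant seventh sharp nine sharp five on F.
root → F
3rd (major 3rd) → A
5th (augmented 5th) → C-sharp
7th (minor 7th) → E-flat
9th (augmented 9th) → G-sharp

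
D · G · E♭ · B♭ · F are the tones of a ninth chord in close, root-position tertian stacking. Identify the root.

Stacking in thirds gives E♭ – G – B♭ – D – F, so E♭ is the root — E♭ major ninth.

E♭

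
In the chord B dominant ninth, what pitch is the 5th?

F#

Root of B dominant ninth = B. The 5th is a perfect 5th: B up a perfect 5th → F#.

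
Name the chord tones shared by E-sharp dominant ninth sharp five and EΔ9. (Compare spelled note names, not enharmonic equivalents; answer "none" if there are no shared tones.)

D#

E-sharp dominant ninth sharp five = E#, G##, B##, D#, F##.
EΔ9 = E, G#, B, D#, F#.
Shared: D#.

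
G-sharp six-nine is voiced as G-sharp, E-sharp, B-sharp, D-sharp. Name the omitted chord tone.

G-sharp six-nine = G-sharp, B-sharp, D-sharp, E-sharp, A-sharp. The voicing lacks the 9th (major 9th), A-sharp.

A-sharp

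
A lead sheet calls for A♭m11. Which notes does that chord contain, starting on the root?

Ab, Cb, Eb, Gb, Bb, Db

A♭m11 is a minor eleventh built on Ab.
- root: Ab
- minor 3rd: Cb
- perfect 5th: Eb
- minor 7th: Gb
- major 9th: Bb
- perfect 11th: Db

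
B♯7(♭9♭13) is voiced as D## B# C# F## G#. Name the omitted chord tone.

A#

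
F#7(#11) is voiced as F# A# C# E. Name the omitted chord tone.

The full F#7(#11) chord is F#, A#, C#, E, B#.
Comparing with the voicing, the augmented 11th (11th) — B# — is absent.

B#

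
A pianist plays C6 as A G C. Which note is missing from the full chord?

E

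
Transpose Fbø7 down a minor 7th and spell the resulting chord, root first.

Gb  Bbb  Dbb  Fb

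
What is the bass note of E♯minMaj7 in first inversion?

G#

E♯minMaj7 in root position is E#–G#–B#–D##.
First inversion places the third in the bass, which is G#.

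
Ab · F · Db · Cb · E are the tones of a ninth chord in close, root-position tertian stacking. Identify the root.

Db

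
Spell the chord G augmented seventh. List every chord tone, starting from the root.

G  B  D#  F

G augmented seventh: augmented seventh on G.
Root: G
Major 3rd (3rd): B
Augmented 5th (5th): D#
Minor 7th (7th): F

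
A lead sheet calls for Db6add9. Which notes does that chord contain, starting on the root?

Db F Ab Bb Eb

Root Db, quality six-nine:
root → Db
3rd (major 3rd) → F
5th (perfect 5th) → Ab
6th (major 6th) → Bb
9th (major 9th) → Eb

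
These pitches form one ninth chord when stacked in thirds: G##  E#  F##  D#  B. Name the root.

Arranged so that each adjacent pair is a third by letter name: E# – G## – B – D# – F##.
The bottom of that stack, E#, is the root (this is E# dominant ninth flat five).

E#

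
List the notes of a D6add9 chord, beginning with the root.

D6add9 is a six-nine built on D.
Root: D
Major 3rd (3rd): F♯
Perfect 5th (5th): A
Major 6th (6th): B
Major 9th (9th): E

D  F♯  A  B  E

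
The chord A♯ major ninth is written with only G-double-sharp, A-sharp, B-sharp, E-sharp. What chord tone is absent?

The full A♯ major ninth chord is A-sharp, C-double-sharp, E-sharp, G-double-sharp, B-sharp.
Comparing with the voicing, the major 3rd (3rd) — C-double-sharp — is absent.

C-double-sharp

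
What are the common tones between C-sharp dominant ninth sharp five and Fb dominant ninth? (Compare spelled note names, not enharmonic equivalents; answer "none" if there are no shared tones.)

C-sharp dominant ninth sharp five = C-sharp, E-sharp, G-double-sharp, B, D-sharp.
Fb dominant ninth = F-flat, A-flat, C-flat, E-double-flat, G-flat.
Shared: none.

none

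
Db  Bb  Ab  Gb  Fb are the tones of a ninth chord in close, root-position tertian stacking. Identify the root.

Stacking in thirds gives Gb – Bb – Db – Fb – Ab, so Gb is the root — Gb dominant ninth.

Gb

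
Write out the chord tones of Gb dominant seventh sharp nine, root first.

Gb, Bb, Db, Fb, A

Gb dominant seventh sharp nine is a dominant seventh sharp nine built on Gb.
Root: Gb
Major 3rd (3rd): Bb
Perfect 5th (5th): Db
Minor 7th (7th): Fb
Augmented 9th (9th): A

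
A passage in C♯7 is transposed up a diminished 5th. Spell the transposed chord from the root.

A diminished 5th up from C# is G, so the new chord is G dominant seventh.
root → G
3rd (major 3rd) → B
5th (perfect 5th) → D
7th (minor 7th) → F

G, B, D, F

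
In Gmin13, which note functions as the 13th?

E

Root of Gmin13 = G. The 13th is a major 13th: G up a major 13th → E.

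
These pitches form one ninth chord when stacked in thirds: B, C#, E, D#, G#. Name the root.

Arranged so that each adjacent pair is a third by letter name: C# – E – G# – B – D#.
The bottom of that stack, C#, is the root (this is C# minor ninth).

C#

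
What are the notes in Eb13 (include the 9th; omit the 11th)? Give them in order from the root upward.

Eb13: dominant thirteenth on Eb.
Root: Eb
Major 3rd (3rd): G
Perfect 5th (5th): Bb
Minor 7th (7th): Db
Major 9th (9th): F
Major 13th (13th): C

Eb, G, Bb, Db, F, C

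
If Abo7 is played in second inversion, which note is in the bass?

Ebb

Abo7 = Ab–Cb–Ebb–Gbb. Second inversion → fifth in the bass = Ebb.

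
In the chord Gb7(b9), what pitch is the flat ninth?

A𝄫

Gb7(b9) is built on G♭; its 9th is a minor 9th above the root.
A second above G uses the letter A, and the minor 9th above G♭ is A𝄫.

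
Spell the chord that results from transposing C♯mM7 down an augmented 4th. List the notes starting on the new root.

G Bb D F#

Transposed root: C# → G (augmented 4th down). So we spell G minor-major seventh:
root → G
3rd (minor 3rd) → Bb
5th (perfect 5th) → D
7th (major 7th) → F#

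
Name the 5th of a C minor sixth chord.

G

Root of C minor sixth = C. The 5th is a perfect 5th: C up a perfect 5th → G.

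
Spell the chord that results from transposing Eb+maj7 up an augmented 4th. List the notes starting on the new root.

A – C# – E# – G#

An augmented 4th up from Eb is A, so the new chord is A augmented major seventh.
A — root
C# — major 3rd
E# — augmented 5th
G# — major 7th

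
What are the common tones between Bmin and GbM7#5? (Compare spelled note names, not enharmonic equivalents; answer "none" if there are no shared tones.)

D

Bmin: B D F#
GbM7#5: Gb Bb D F
Common to both → D.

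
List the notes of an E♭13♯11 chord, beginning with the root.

Eb – G – Bb – Db – F – A – C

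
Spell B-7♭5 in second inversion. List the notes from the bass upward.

B-7♭5 = B–D–F–A; second inversion → fifth (F) lowest.

F A B D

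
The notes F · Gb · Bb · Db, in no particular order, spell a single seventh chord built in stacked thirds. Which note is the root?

Arranged so that each adjacent pair is a third by letter name: Gb – Bb – Db – F.
The bottom of that stack, Gb, is the root (this is Gb major seventh).

Gb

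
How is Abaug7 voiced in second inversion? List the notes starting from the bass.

E – Gb – Ab – C

Abaug7 = Ab–C–E–Gb; second inversion → fifth (E) lowest.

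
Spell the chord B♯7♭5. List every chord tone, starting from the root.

B♯7♭5: dominant seventh flat five on B#.
root → B#
3rd (major 3rd) → D##
5th (diminished 5th) → F#
7th (minor 7th) → A#

B#, D##, F#, A#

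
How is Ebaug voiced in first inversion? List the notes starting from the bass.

G, B, Eb

In root position, Ebaug is Eb–G–B.
First inversion puts the third (G) in the bass.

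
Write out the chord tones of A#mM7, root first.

A#mM7: minor-major seventh on A#.
- root: A#
- minor 3rd: C#
- perfect 5th: E#
- major 7th: G##

A#  C#  E#  G##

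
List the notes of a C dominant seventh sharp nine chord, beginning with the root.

C dominant seventh sharp nine is a dominant seventh sharp nine built on C.
- root: C
- major 3rd: E
- perfect 5th: G
- minor 7th: Bb
- augmented 9th: D#

C, E, G, Bb, D#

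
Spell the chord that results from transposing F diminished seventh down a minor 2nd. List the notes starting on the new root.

E, G, B-flat, D-flat

Transposed root: F → E (minor 2nd down). So we spell E diminished seventh:
Root: E
Minor 3rd (3rd): G
Diminished 5th (5th): B-flat
Diminished 7th (7th): D-flat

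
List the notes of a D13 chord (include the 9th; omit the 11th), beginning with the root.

Root D, quality dominant thirteenth:
- root: D
- major 3rd: F#
- perfect 5th: A
- minor 7th: C
- major 9th: E
- major 13th: B

D  F#  A  C  E  B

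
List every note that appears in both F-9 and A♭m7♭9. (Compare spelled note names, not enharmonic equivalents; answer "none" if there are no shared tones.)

F-9 = F, Ab, C, Eb, G.
A♭m7♭9 = Ab, Cb, Eb, Gb, Bbb.
Shared: Ab, Eb.

Ab Eb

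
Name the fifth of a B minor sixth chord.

F-sharp

Root of B minor sixth = B. The 5th is a perfect 5th: B up a perfect 5th → F-sharp.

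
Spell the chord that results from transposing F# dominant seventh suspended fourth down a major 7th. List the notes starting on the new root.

G, C, D, F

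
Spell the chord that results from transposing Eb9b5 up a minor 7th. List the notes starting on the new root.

Db  F  Abb  Cb  Eb

Eb up a minor 7th → Db. New chord: Db dominant ninth flat five.
Root: Db
Major 3rd (3rd): F
Diminished 5th (5th): Abb
Minor 7th (7th): Cb
Major 9th (9th): Eb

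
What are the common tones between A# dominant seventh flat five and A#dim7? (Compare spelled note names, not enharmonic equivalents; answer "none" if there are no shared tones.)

A# dominant seventh flat five: A# C## E G#
A#dim7: A# C# E G
Common to both → A#, E.

A#  E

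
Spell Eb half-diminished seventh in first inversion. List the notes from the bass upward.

G-flat, B-double-flat, D-flat, E-flat

Eb half-diminished seventh = E-flat–G-flat–B-double-flat–D-flat; first inversion → third (G-flat) lowest.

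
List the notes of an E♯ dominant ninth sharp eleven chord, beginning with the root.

E# – G## – B# – D# – F## – A##

E♯ dominant ninth sharp eleven: dominant ninth sharp eleven on E#.
Root: E#
Major 3rd (3rd): G##
Perfect 5th (5th): B#
Minor 7th (7th): D#
Major 9th (9th): F##
Augmented 11th (11th): A##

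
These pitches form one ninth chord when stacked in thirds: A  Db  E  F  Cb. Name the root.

Stacking in thirds gives Db – F – A – Cb – E, so Db is the root — Db dominant seventh sharp nine sharp five.

Db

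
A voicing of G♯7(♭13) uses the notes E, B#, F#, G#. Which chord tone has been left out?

D#

G♯7(♭13) = G#, B#, D#, F#, E. The voicing lacks the 5th (perfect 5th), D#.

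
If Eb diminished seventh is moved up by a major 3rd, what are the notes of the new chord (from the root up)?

G, Bb, Db, Fb

Eb up a major 3rd → G. New chord: G diminished seventh.
Root: G
Minor 3rd (3rd): Bb
Diminished 5th (5th): Db
Diminished 7th (7th): Fb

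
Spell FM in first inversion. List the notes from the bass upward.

A – C – F

FM = F–A–C; first inversion → third (A) lowest.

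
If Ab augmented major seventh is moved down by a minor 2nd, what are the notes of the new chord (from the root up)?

G – B – D♯ – F♯

A♭ down a minor 2nd → G. New chord: G augmented major seventh.
- root: G
- major 3rd: B
- augmented 5th: D♯
- major 7th: F♯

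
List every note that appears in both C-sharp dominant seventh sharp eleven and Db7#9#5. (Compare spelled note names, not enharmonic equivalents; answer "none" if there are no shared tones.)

none

C-sharp dominant seventh sharp eleven = C#, E#, G#, B, F##.
Db7#9#5 = Db, F, A, Cb, E.
Shared: none.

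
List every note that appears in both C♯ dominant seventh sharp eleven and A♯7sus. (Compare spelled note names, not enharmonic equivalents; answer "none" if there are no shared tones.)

E# – G#

C♯ dominant seventh sharp eleven = C#, E#, G#, B, F##.
A♯7sus = A#, D#, E#, G#.
Shared: E#, G#.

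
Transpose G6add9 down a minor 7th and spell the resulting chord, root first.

A minor 7th down from G is A, so the new chord is A six-nine.
Root: A
Major 3rd (3rd): C#
Perfect 5th (5th): E
Major 6th (6th): F#
Major 9th (9th): B

A, C#, E, F#, B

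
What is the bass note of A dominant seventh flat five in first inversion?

C-sharp

A dominant seventh flat five = A–C-sharp–E-flat–G. First inversion → third in the bass = C-sharp.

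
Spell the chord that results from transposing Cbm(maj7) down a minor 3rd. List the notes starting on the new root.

Ab Cb Eb G

Cb down a minor 3rd → Ab. New chord: Ab minor-major seventh.
Ab — root
Cb — minor 3rd
Eb — perfect 5th
G — major 7th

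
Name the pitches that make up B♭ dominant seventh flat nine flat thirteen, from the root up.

B-flat, D, F, A-flat, C-flat, G-flat

B♭ dominant seventh flat nine flat thirteen: dominant seventh flat nine flat thirteen on B-flat.
root → B-flat
3rd (major 3rd) → D
5th (perfect 5th) → F
7th (minor 7th) → A-flat
9th (minor 9th) → C-flat
13th (minor 13th) → G-flat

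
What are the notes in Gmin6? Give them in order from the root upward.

G, Bb, D, E

Gmin6: minor sixth on G.
- root: G
- minor 3rd: Bb
- perfect 5th: D
- major 6th: E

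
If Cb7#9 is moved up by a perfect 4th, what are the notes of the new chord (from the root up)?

Cb up a perfect 4th → Fb. New chord: Fb dominant seventh sharp nine.
- root: Fb
- major 3rd: Ab
- perfect 5th: Cb
- minor 7th: Ebb
- augmented 9th: G

Fb Ab Cb Ebb G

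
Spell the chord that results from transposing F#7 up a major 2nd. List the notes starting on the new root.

G#, B#, D#, F#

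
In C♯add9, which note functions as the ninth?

D#

C♯add9 is built on C#; its 9th is a major 9th above the root.
A second above C uses the letter D, and the major 9th above C# is D#.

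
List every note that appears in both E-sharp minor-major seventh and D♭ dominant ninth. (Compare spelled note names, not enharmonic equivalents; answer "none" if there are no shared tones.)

E-sharp minor-major seventh: E-sharp G-sharp B-sharp D-double-sharp
D♭ dominant ninth: D-flat F A-flat C-flat E-flat
Common to both → none.

none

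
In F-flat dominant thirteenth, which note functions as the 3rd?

F-flat dominant thirteenth is built on Fb; its 3rd is a major 3rd above the root.
A third above F uses the letter A, and the major 3rd above Fb is Ab.

Ab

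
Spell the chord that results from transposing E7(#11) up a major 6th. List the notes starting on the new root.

C#  E#  G#  B  F##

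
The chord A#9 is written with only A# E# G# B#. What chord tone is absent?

A#9 = A#, C##, E#, G#, B#. The voicing lacks the 3rd (major 3rd), C##.

C##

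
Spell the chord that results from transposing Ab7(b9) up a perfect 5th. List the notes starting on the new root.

A perfect 5th up from Ab is Eb, so the new chord is Eb dominant seventh flat nine.
Eb — root
G — major 3rd
Bb — perfect 5th
Db — minor 7th
Fb — minor 9th

Eb  G  Bb  Db  Fb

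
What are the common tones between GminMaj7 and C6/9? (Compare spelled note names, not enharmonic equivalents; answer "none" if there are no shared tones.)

GminMaj7 = G, Bb, D, F#.
C6/9 = C, E, G, A, D.
Shared: G, D.

G, D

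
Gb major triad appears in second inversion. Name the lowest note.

Db

Gb major triad = Gb–Bb–Db. Second inversion → fifth in the bass = Db.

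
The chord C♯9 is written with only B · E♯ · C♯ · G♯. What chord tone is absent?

D♯

C♯9 = C♯, E♯, G♯, B, D♯. The voicing lacks the 9th (major 9th), D♯.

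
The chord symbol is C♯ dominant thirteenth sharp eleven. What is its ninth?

D-sharp

Root of C♯ dominant thirteenth sharp eleven = C-sharp. The 9th is a major 9th: C-sharp up a major 9th → D-sharp.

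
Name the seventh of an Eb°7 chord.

Eb°7 is built on E♭; its 7th is a diminished 7th above the root.
A seventh above E uses the letter D, and the diminished 7th above E♭ is D𝄫.

D𝄫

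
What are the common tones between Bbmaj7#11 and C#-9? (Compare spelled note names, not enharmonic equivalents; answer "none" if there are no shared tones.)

Bbmaj7#11: Bb D F A E
C#-9: C# E G# B D#
Common to both → E.

E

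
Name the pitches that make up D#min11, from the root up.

Root D♯, quality minor eleventh:
Root: D♯
Minor 3rd (3rd): F♯
Perfect 5th (5th): A♯
Minor 7th (7th): C♯
Major 9th (9th): E♯
Perfect 11th (11th): G♯

D♯, F♯, A♯, C♯, E♯, G♯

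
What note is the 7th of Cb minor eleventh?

Cb minor eleventh is built on C-flat; its 7th is a minor 7th above the root.
A seventh above C uses the letter B, and the minor 7th above C-flat is B-double-flat.

B-double-flat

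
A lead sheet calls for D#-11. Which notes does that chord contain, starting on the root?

D#-11: minor eleventh on D#.
Root: D#
Minor 3rd (3rd): F#
Perfect 5th (5th): A#
Minor 7th (7th): C#
Major 9th (9th): E#
Perfect 11th (11th): G#

D#  F#  A#  C#  E#  G#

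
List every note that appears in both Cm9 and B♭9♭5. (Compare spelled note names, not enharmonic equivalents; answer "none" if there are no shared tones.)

Cm9 = C, Eb, G, Bb, D.
B♭9♭5 = Bb, D, Fb, Ab, C.
Shared: C, Bb, D.

C – Bb – D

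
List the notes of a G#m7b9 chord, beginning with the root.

G♯ B D♯ F♯ A

Root G♯, quality minor seventh flat nine:
root → G♯
3rd (minor 3rd) → B
5th (perfect 5th) → D♯
7th (minor 7th) → F♯
9th (minor 9th) → A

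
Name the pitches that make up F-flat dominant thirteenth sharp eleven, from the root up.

F-flat A-flat C-flat E-double-flat G-flat B-flat D-flat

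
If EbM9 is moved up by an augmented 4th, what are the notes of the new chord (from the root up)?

A  C#  E  G#  B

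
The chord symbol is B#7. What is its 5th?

F##

Root of B#7 = B#. The 5th is a perfect 5th: B# up a perfect 5th → F##.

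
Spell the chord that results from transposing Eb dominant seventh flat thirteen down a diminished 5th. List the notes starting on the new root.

Transposed root: Eb → A (diminished 5th down). So we spell A dominant seventh flat thirteen:
Root: A
Major 3rd (3rd): C#
Perfect 5th (5th): E
Minor 7th (7th): G
Minor 13th (13th): F

A – C# – E – G – F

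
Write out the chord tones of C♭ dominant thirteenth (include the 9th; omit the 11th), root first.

Root Cb, quality dominant thirteenth:
root → Cb
3rd (major 3rd) → Eb
5th (perfect 5th) → Gb
7th (minor 7th) → Bbb
9th (major 9th) → Db
13th (major 13th) → Ab

Cb, Eb, Gb, Bbb, Db, Ab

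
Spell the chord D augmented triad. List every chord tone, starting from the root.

D F# A#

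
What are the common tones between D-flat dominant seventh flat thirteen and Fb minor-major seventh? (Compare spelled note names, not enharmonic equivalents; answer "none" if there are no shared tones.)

C-flat

D-flat dominant seventh flat thirteen: D-flat F A-flat C-flat B-double-flat
Fb minor-major seventh: F-flat A-double-flat C-flat E-flat
Common to both → C-flat.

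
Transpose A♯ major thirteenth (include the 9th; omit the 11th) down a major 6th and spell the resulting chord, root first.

Transposed root: A-sharp → C-sharp (major 6th down). So we spell C-sharp major thirteenth:
Root: C-sharp
Major 3rd (3rd): E-sharp
Perfect 5th (5th): G-sharp
Major 7th (7th): B-sharp
Major 9th (9th): D-sharp
Major 13th (13th): A-sharp

C-sharp E-sharp G-sharp B-sharp D-sharp A-sharp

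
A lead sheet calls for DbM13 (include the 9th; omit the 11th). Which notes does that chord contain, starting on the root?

Root Db, quality major thirteenth:
- root: Db
- major 3rd: F
- perfect 5th: Ab
- major 7th: C
- major 9th: Eb
- major 13th: Bb

Db F Ab C Eb Bb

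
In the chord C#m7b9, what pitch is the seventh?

B

C#m7b9 is built on C♯; its 7th is a minor 7th above the root.
A seventh above C uses the letter B, and the minor 7th above C♯ is B.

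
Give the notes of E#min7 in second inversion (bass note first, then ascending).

B♯ D♯ E♯ G♯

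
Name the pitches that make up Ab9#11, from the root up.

A♭ – C – E♭ – G♭ – B♭ – D

Root A♭, quality dominant ninth sharp eleven:
A♭ — root
C — major 3rd
E♭ — perfect 5th
G♭ — minor 7th
B♭ — major 9th
D — augmented 11th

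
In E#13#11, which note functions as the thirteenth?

E#13#11 is built on E#; its 13th is a major 13th above the root.
A sixth above E uses the letter C, and the major 13th above E# is C##.

C##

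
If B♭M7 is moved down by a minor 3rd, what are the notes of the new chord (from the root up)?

Transposed root: Bb → G (minor 3rd down). So we spell G major seventh:
G — root
B — major 3rd
D — perfect 5th
F# — major 7th

G, B, D, F#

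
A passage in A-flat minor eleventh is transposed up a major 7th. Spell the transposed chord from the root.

G  B-flat  D  F  A  C

A major 7th up from A-flat is G, so the new chord is G minor eleventh.
root → G
3rd (minor 3rd) → B-flat
5th (perfect 5th) → D
7th (minor 7th) → F
9th (major 9th) → A
11th (perfect 11th) → C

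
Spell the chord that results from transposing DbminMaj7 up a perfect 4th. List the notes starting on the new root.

Db up a perfect 4th → Gb. New chord: Gb minor-major seventh.
- root: Gb
- minor 3rd: Bbb
- perfect 5th: Db
- major 7th: F

Gb – Bbb – Db – F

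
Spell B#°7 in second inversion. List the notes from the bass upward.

F♯ – A – B♯ – D♯

In root position, B#°7 is B♯–D♯–F♯–A.
Second inversion puts the fifth (F♯) in the bass.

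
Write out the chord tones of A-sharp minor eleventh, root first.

A-sharp C-sharp E-sharp G-sharp B-sharp D-sharp

A-sharp minor eleventh is a minor eleventh built on A-sharp.
- root: A-sharp
- minor 3rd: C-sharp
- perfect 5th: E-sharp
- minor 7th: G-sharp
- major 9th: B-sharp
- perfect 11th: D-sharp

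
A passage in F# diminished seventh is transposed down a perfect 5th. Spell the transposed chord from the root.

F-sharp down a perfect 5th → B. New chord: B diminished seventh.
Root: B
Minor 3rd (3rd): D
Diminished 5th (5th): F
Diminished 7th (7th): A-flat

B  D  F  A-flat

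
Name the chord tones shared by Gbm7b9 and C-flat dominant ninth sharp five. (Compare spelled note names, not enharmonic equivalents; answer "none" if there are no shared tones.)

Gbm7b9 = Gb, Bbb, Db, Fb, Abb.
C-flat dominant ninth sharp five = Cb, Eb, G, Bbb, Db.
Shared: Bbb, Db.

Bbb, Db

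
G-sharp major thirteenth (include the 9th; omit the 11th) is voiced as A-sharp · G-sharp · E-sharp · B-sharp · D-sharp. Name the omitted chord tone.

F-double-sharp

The full G-sharp major thirteenth chord is G-sharp, B-sharp, D-sharp, F-double-sharp, A-sharp, E-sharp.
Comparing with the voicing, the major 7th (7th) — F-double-sharp — is absent.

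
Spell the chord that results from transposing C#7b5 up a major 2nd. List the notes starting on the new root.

C# up a major 2nd → D#. New chord: D# dominant seventh flat five.
- root: D#
- major 3rd: F##
- diminished 5th: A
- minor 7th: C#

D# F## A C#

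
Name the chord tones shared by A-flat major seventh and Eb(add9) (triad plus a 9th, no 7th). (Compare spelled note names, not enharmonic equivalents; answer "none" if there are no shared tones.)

Eb, G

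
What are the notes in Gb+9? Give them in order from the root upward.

Gb+9 is a dominant ninth sharp five built on Gb.
- root: Gb
- major 3rd: Bb
- augmented 5th: D
- minor 7th: Fb
- major 9th: Ab

Gb  Bb  D  Fb  Ab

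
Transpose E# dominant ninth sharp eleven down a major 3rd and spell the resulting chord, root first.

C# – E# – G# – B – D# – F##

Transposed root: E# → C# (major 3rd down). So we spell C# dominant ninth sharp eleven:
C# — root
E# — major 3rd
G# — perfect 5th
B — minor 7th
D# — major 9th
F## — augmented 11th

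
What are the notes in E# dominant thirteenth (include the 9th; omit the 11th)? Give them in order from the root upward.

E#  G##  B#  D#  F##  C##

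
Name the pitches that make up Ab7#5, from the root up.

Ab C E Gb

Ab7#5 is an augmented seventh built on Ab.
Ab — root
C — major 3rd
E — augmented 5th
Gb — minor 7th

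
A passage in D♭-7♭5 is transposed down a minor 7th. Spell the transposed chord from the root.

Eb, Gb, Bbb, Db

Transposed root: Db → Eb (minor 7th down). So we spell Eb half-diminished seventh:
Root: Eb
Minor 3rd (3rd): Gb
Diminished 5th (5th): Bbb
Minor 7th (7th): Db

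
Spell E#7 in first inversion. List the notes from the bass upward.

G##, B#, D#, E#

In root position, E#7 is E#–G##–B#–D#.
First inversion puts the third (G##) in the bass.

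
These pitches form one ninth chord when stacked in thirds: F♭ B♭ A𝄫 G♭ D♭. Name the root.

G♭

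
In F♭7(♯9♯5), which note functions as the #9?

Root of F♭7(♯9♯5) = Fb. The 9th is an augmented 9th: Fb up an augmented 9th → G.

G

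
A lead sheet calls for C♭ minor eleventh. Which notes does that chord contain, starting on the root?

C-flat, E-double-flat, G-flat, B-double-flat, D-flat, F-flat

C♭ minor eleventh is a minor eleventh built on C-flat.
C-flat — root
E-double-flat — minor 3rd
G-flat — perfect 5th
B-double-flat — minor 7th
D-flat — major 9th
F-flat — perfect 11th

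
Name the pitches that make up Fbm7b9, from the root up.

Root Fb, quality minor seventh flat nine:
Fb — root
Abb — minor 3rd
Cb — perfect 5th
Ebb — minor 7th
Gbb — minor 9th

Fb, Abb, Cb, Ebb, Gbb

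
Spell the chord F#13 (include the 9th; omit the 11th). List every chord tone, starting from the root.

F♯, A♯, C♯, E, G♯, D♯

F#13: dominant thirteenth on F♯.
- root: F♯
- major 3rd: A♯
- perfect 5th: C♯
- minor 7th: E
- major 9th: G♯
- major 13th: D♯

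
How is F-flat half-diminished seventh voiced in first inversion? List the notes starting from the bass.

A-double-flat, C-double-flat, E-double-flat, F-flat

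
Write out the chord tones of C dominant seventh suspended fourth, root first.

C  F  G  Bb

C dominant seventh suspended fourth is a dominant seventh suspended fourth built on C.
- root: C
- perfect 4th: F
- perfect 5th: G
- minor 7th: Bb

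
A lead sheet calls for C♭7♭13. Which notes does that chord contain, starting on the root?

Root Cb, quality dominant seventh flat thirteen:
Cb — root
Eb — major 3rd
Gb — perfect 5th
Bbb — minor 7th
Abb — minor 13th

Cb, Eb, Gb, Bbb, Abb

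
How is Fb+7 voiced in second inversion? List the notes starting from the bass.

In root position, Fb+7 is Fb–Ab–C–Ebb.
Second inversion puts the fifth (C) in the bass.

C Ebb Fb Ab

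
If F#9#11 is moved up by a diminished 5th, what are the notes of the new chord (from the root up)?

C, E, G, B♭, D, F♯

F♯ up a diminished 5th → C. New chord: C dominant ninth sharp eleven.
root → C
3rd (major 3rd) → E
5th (perfect 5th) → G
7th (minor 7th) → B♭
9th (major 9th) → D
11th (augmented 11th) → F♯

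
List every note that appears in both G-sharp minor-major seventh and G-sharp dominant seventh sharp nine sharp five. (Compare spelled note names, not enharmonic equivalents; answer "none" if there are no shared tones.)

G-sharp minor-major seventh = G-sharp, B, D-sharp, F-double-sharp.
G-sharp dominant seventh sharp nine sharp five = G-sharp, B-sharp, D-double-sharp, F-sharp, A-double-sharp.
Shared: G-sharp.

G-sharp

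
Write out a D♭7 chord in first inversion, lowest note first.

D♭7 = D♭–F–A♭–C♭; first inversion → third (F) lowest.

F A♭ C♭ D♭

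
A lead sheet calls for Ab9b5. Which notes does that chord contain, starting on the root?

Ab – C – Ebb – Gb – Bb

Ab9b5 is a dominant ninth flat five built on Ab.
- root: Ab
- major 3rd: C
- diminished 5th: Ebb
- minor 7th: Gb
- major 9th: Bb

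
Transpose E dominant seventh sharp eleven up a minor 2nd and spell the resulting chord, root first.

F A C E-flat B

A minor 2nd up from E is F, so the new chord is F dominant seventh sharp eleven.
Root: F
Major 3rd (3rd): A
Perfect 5th (5th): C
Minor 7th (7th): E-flat
Augmented 11th (11th): B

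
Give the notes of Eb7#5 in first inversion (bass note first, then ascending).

G B Db Eb

In root position, Eb7#5 is Eb–G–B–Db.
First inversion puts the third (G) in the bass.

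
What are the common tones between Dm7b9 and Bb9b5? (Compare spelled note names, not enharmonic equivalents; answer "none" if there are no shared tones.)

D C

Dm7b9: D F A C E♭
Bb9b5: B♭ D F♭ A♭ C
Common to both → D, C.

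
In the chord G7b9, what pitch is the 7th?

F

G7b9 is built on G; its 7th is a minor 7th above the root.
A seventh above G uses the letter F, and the minor 7th above G is F.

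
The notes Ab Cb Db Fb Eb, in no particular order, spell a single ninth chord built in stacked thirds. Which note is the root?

Db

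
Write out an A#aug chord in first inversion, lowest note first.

C##, E##, A#

A#aug = A#–C##–E##; first inversion → third (C##) lowest.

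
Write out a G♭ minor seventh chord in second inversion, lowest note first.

G♭ minor seventh = Gb–Bbb–Db–Fb; second inversion → fifth (Db) lowest.

Db, Fb, Gb, Bbb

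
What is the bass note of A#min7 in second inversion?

E#

A#min7 in root position is A#–C#–E#–G#.
Second inversion places the fifth in the bass, which is E#.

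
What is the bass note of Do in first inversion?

F

Do in root position is D–F–Ab.
First inversion places the third in the bass, which is F.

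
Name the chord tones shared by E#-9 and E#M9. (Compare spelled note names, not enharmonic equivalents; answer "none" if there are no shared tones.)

E#-9: E# G# B# D# F##
E#M9: E# G## B# D## F##
Common to both → E#, B#, F##.

E#, B#, F##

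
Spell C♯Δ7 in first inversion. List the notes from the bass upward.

C♯Δ7 = C♯–E♯–G♯–B♯; first inversion → third (E♯) lowest.

E♯, G♯, B♯, C♯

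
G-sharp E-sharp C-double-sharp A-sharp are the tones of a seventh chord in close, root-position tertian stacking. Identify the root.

A-sharp

Arranged so that each adjacent pair is a third by letter name: A-sharp – C-double-sharp – E-sharp – G-sharp.
The bottom of that stack, A-sharp, is the root (this is A-sharp dominant seventh).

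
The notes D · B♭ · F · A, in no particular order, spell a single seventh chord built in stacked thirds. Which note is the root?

Arranged so that each adjacent pair is a third by letter name: B♭ – D – F – A.
The bottom of that stack, B♭, is the root (this is B♭ major seventh).

B♭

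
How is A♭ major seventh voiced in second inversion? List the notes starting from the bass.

E-flat, G, A-flat, C

A♭ major seventh = A-flat–C–E-flat–G; second inversion → fifth (E-flat) lowest.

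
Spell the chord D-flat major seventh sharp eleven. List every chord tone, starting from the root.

D-flat major seventh sharp eleven is a major seventh sharp eleven built on Db.
Db — root
F — major 3rd
Ab — perfect 5th
C — major 7th
G — augmented 11th

Db, F, Ab, C, G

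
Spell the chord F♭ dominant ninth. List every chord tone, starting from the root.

F-flat, A-flat, C-flat, E-double-flat, G-flat

Root F-flat, quality dominant ninth:
F-flat — root
A-flat — major 3rd
C-flat — perfect 5th
E-double-flat — minor 7th
G-flat — major 9th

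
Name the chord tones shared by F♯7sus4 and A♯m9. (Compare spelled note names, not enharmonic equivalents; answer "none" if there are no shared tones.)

C#

F♯7sus4: F# B C# E
A♯m9: A# C# E# G# B#
Common to both → C#.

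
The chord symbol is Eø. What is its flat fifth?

Eø is built on E; its 5th is a diminished 5th above the root.
A fifth above E uses the letter B, and the diminished 5th above E is Bb.

Bb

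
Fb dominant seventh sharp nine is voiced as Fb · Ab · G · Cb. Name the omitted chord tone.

Fb dominant seventh sharp nine = Fb, Ab, Cb, Ebb, G. The voicing lacks the 7th (minor 7th), Ebb.

Ebb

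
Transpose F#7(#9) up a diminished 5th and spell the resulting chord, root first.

F♯ up a diminished 5th → C. New chord: C dominant seventh sharp nine.
root → C
3rd (major 3rd) → E
5th (perfect 5th) → G
7th (minor 7th) → B♭
9th (augmented 9th) → D♯

C, E, G, B♭, D♯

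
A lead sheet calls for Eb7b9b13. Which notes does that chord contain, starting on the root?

Root Eb, quality dominant seventh flat nine flat thirteen:
root → Eb
3rd (major 3rd) → G
5th (perfect 5th) → Bb
7th (minor 7th) → Db
9th (minor 9th) → Fb
13th (minor 13th) → Cb

Eb, G, Bb, Db, Fb, Cb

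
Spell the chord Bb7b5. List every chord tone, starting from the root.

Bb – D – Fb – Ab

Bb7b5 is a dominant seventh flat five built on Bb.
root → Bb
3rd (major 3rd) → D
5th (diminished 5th) → Fb
7th (minor 7th) → Ab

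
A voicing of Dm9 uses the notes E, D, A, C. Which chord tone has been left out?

F

The full Dm9 chord is D, F, A, C, E.
Comparing with the voicing, the minor 3rd (3rd) — F — is absent.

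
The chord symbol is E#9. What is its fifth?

B#

Root of E#9 = E#. The 5th is a perfect 5th: E# up a perfect 5th → B#.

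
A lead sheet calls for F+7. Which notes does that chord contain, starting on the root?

F+7 is an augmented seventh built on F.
Root: F
Major 3rd (3rd): A
Augmented 5th (5th): C♯
Minor 7th (7th): E♭

F – A – C♯ – E♭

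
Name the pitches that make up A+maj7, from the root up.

Root A, quality augmented major seventh:
- root: A
- major 3rd: C#
- augmented 5th: E#
- major 7th: G#

A – C# – E# – G#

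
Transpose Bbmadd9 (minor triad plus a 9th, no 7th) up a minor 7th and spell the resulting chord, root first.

Ab Cb Eb Bb

A minor 7th up from Bb is Ab, so the new chord is Ab minor added-ninth.
Root: Ab
Minor 3rd (3rd): Cb
Perfect 5th (5th): Eb
Major 9th (9th): Bb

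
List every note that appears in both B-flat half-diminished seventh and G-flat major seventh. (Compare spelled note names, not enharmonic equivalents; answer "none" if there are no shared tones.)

B-flat  D-flat

B-flat half-diminished seventh: B-flat D-flat F-flat A-flat
G-flat major seventh: G-flat B-flat D-flat F
Common to both → B-flat, D-flat.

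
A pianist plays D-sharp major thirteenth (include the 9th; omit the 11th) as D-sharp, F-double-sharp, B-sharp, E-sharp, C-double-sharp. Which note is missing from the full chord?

A-sharp

The full D-sharp major thirteenth chord is D-sharp, F-double-sharp, A-sharp, C-double-sharp, E-sharp, B-sharp.
Comparing with the voicing, the perfect 5th (5th) — A-sharp — is absent.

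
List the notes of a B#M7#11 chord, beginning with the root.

B#  D##  F##  A##  E##

B#M7#11: major seventh sharp eleven on B#.
Root: B#
Major 3rd (3rd): D##
Perfect 5th (5th): F##
Major 7th (7th): A##
Augmented 11th (11th): E##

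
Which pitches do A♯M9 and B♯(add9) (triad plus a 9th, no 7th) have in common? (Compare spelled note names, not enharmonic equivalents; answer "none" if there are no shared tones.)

A♯M9 = A#, C##, E#, G##, B#.
B♯(add9) = B#, D##, F##, C##.
Shared: C##, B#.

C##  B#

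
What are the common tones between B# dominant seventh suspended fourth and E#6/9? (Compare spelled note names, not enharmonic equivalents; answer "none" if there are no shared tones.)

B♯  E♯  F𝄪

B# dominant seventh suspended fourth: B♯ E♯ F𝄪 A♯
E#6/9: E♯ G𝄪 B♯ C𝄪 F𝄪
Common to both → B♯, E♯, F𝄪.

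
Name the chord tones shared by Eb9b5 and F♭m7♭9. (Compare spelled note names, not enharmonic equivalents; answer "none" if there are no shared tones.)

Eb9b5 = E♭, G, B𝄫, D♭, F.
F♭m7♭9 = F♭, A𝄫, C♭, E𝄫, G𝄫.
Shared: none.

none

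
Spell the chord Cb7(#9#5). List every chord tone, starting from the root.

Cb7(#9#5): dominant seventh sharp nine sharp five on Cb.
root → Cb
3rd (major 3rd) → Eb
5th (augmented 5th) → G
7th (minor 7th) → Bbb
9th (augmented 9th) → D

Cb – Eb – G – Bbb – D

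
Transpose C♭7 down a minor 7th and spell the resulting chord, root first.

Db F Ab Cb

A minor 7th down from Cb is Db, so the new chord is Db dominant seventh.
root → Db
3rd (major 3rd) → F
5th (perfect 5th) → Ab
7th (minor 7th) → Cb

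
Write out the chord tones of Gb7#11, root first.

G♭, B♭, D♭, F♭, C

Gb7#11 is a dominant seventh sharp eleven built on G♭.
G♭ — root
B♭ — major 3rd
D♭ — perfect 5th
F♭ — minor 7th
C — augmented 11th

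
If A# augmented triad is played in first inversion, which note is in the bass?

C##

A# augmented triad in root position is A#–C##–E##.
First inversion places the third in the bass, which is C##.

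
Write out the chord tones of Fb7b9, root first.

F♭, A♭, C♭, E𝄫, G𝄫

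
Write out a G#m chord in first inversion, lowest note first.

B – D# – G#

G#m = G#–B–D#; first inversion → third (B) lowest.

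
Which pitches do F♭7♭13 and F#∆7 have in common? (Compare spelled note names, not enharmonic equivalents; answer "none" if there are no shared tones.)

none

F♭7♭13 = Fb, Ab, Cb, Ebb, Dbb.
F#∆7 = F#, A#, C#, E#.
Shared: none.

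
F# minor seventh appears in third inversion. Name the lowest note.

F# minor seventh = F-sharp–A–C-sharp–E. Third inversion → seventh in the bass = E.

E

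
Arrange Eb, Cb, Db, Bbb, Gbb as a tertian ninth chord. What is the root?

Cb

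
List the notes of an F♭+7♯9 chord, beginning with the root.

Root Fb, quality dominant seventh sharp nine sharp five:
Root: Fb
Major 3rd (3rd): Ab
Augmented 5th (5th): C
Minor 7th (7th): Ebb
Augmented 9th (9th): G

Fb Ab C Ebb G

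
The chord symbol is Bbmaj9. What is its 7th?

Root of Bbmaj9 = Bb. The 7th is a major 7th: Bb up a major 7th → A.

A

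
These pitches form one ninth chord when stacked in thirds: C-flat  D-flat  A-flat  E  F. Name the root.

D-flat

Stacking in thirds gives D-flat – F – A-flat – C-flat – E, so D-flat is the root — D-flat dominant seventh sharp nine.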